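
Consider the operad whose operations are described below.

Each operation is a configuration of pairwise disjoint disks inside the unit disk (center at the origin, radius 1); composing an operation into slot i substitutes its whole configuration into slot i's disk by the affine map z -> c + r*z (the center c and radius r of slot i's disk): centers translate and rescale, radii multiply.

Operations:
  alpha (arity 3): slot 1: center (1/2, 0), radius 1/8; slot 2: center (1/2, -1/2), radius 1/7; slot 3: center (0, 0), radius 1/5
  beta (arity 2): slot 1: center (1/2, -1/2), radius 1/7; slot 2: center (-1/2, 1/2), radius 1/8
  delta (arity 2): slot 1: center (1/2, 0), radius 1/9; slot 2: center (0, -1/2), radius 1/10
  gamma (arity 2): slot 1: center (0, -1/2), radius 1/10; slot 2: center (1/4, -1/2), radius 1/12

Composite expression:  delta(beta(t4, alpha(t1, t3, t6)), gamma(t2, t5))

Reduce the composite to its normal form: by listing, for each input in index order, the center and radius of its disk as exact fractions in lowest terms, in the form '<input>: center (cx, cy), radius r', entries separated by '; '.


Nesting under delta composes maps z -> c + r*z down each t-path.
input t4: applying the 2 nested substitutions gives center (5/9, -1/18), radius 1/63
input t1: applying the 3 nested substitutions gives center (65/144, 1/18), radius 1/576
input t3: applying the 3 nested substitutions gives center (65/144, 7/144), radius 1/504
input t6: applying the 3 nested substitutions gives center (4/9, 1/18), radius 1/360
input t2: applying the 2 nested substitutions gives center (0, -11/20), radius 1/100
input t5: applying the 2 nested substitutions gives center (1/40, -11/20), radius 1/120

t1: center (65/144, 1/18), radius 1/576; t2: center (0, -11/20), radius 1/100; t3: center (65/144, 7/144), radius 1/504; t4: center (5/9, -1/18), radius 1/63; t5: center (1/40, -11/20), radius 1/120; t6: center (4/9, 1/18), radius 1/360


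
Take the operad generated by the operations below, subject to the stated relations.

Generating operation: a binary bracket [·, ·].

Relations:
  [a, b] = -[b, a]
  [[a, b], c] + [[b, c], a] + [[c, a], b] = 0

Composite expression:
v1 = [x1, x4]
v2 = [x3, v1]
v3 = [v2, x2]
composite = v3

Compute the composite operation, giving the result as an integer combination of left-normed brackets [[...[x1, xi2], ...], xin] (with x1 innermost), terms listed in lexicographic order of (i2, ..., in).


In the tensor algebra, words opening x1 carry the x1-anchored form.
Composite bracket: [[x3, [x1, x4]], x2]
Full expansion: 8 signed words from ab - ba (2^3 = 8).
Only words starting with x1 matter:
  x1x4x3x2 appears with sign -1, giving the term -[[[x1, x4], x3], x2]

-[[[x1, x4], x3], x2]


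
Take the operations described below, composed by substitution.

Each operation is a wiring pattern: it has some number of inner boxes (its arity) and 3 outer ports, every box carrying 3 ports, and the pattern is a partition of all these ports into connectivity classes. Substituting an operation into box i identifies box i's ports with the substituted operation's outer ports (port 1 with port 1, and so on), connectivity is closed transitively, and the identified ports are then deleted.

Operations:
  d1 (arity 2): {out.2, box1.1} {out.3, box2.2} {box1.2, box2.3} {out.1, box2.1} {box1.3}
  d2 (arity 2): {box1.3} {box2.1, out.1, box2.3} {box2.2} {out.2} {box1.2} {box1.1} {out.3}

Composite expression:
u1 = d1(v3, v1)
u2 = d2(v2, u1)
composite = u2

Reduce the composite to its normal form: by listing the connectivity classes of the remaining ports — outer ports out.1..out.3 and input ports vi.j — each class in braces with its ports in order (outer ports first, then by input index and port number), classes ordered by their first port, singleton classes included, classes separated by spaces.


{out.1, v1.1, v1.2} {out.2} {out.3} {v1.3, v3.2} {v2.1} {v2.2} {v2.3} {v3.1} {v3.3}

Connectivity passes through glued d2-boundaries; trace each wire chain.
after d1, the pattern on (v3, v1) reads {out.1, v1.1} {out.2, v3.1} {out.3, v1.2} {v1.3, v3.2} {v3.3} (out.j = its outer ports)
after d2, the pattern on (v2, v3, v1) reads {out.1, v1.1, v1.2} {out.2} {out.3} {v1.3, v3.2} {v2.1} {v2.2} {v2.3} {v3.1} {v3.3} (out.j = its outer ports)


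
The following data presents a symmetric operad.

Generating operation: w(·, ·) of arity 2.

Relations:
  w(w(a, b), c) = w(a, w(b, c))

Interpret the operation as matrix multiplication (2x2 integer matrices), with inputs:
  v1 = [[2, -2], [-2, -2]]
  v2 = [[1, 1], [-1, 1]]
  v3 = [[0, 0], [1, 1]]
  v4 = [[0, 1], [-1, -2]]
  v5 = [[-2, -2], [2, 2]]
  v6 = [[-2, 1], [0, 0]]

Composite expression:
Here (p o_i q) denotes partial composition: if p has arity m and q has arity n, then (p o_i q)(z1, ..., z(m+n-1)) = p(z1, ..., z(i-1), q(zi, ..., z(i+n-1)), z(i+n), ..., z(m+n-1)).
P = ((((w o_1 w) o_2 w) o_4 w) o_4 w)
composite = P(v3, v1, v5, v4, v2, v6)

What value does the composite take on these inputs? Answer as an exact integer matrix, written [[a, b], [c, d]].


[[0, 0], [0, 0]]


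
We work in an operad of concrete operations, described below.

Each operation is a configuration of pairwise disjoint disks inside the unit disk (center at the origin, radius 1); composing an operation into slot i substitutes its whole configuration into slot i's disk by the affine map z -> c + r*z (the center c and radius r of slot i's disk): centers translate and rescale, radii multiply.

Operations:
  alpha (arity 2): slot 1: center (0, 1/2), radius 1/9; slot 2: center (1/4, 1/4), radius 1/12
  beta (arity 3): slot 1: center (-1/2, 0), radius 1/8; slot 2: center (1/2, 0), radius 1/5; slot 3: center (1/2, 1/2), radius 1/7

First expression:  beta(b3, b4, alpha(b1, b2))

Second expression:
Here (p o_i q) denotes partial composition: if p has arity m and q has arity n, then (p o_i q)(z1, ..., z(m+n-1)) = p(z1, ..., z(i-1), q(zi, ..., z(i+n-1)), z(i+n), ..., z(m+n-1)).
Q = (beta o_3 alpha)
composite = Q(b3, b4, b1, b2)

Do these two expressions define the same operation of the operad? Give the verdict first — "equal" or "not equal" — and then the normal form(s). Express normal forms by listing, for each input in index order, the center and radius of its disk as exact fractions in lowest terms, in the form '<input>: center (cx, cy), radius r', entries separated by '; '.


equal — both sides give b1: center (1/2, 4/7), radius 1/63; b2: center (15/28, 15/28), radius 1/84; b3: center (-1/2, 0), radius 1/8; b4: center (1/2, 0), radius 1/5

In normal form, the first expression is b1: center (1/2, 4/7), radius 1/63; b2: center (15/28, 15/28), radius 1/84; b3: center (-1/2, 0), radius 1/8; b4: center (1/2, 0), radius 1/5
In normal form, the second expression is b1: center (1/2, 4/7), radius 1/63; b2: center (15/28, 15/28), radius 1/84; b3: center (-1/2, 0), radius 1/8; b4: center (1/2, 0), radius 1/5
Same normal form: equal.


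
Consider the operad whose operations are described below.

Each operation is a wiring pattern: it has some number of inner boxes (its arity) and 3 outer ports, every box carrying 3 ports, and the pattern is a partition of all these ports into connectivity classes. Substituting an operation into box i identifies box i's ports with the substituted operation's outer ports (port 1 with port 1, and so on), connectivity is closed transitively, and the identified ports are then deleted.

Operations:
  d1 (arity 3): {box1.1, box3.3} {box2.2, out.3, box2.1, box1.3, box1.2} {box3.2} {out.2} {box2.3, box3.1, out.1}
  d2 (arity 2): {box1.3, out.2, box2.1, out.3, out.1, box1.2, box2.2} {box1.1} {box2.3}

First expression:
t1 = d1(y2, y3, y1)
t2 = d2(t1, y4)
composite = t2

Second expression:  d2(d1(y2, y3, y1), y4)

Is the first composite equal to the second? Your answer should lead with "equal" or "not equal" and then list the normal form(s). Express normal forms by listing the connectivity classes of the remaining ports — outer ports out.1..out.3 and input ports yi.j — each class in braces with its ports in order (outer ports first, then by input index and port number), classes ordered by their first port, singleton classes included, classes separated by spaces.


Reducing the first expression gives {out.1, out.2, out.3, y2.2, y2.3, y3.1, y3.2, y4.1, y4.2} {y1.1, y3.3} {y1.2} {y1.3, y2.1} {y4.3}
Reducing the second expression gives {out.1, out.2, out.3, y2.2, y2.3, y3.1, y3.2, y4.1, y4.2} {y1.1, y3.3} {y1.2} {y1.3, y2.1} {y4.3}
Both agree, so they are equal.

equal: each reduces to {out.1, out.2, out.3, y2.2, y2.3, y3.1, y3.2, y4.1, y4.2} {y1.1, y3.3} {y1.2} {y1.3, y2.1} {y4.3}


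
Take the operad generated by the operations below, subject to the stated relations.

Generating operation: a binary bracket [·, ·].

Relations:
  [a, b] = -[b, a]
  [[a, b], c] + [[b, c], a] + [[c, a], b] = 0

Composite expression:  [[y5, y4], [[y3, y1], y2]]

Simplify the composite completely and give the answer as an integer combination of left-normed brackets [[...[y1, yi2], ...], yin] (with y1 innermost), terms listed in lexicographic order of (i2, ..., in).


-[[[[y1, y3], y2], y4], y5] + [[[[y1, y3], y2], y5], y4]

In the tensor algebra, words opening y1 carry the y1-anchored form.
Composite bracket: [[y5, y4], [[y3, y1], y2]]
The bracket unfolds into 16 signed words via [a, b] = ab - ba (2^4 = 16).
Keep just the words that open with y1:
  the word y1y3y2y4y5 carries sign -1 and contributes -[[[[y1, y3], y2], y4], y5]
  the word y1y3y2y5y4 carries sign +1 and contributes +[[[[y1, y3], y2], y5], y4]


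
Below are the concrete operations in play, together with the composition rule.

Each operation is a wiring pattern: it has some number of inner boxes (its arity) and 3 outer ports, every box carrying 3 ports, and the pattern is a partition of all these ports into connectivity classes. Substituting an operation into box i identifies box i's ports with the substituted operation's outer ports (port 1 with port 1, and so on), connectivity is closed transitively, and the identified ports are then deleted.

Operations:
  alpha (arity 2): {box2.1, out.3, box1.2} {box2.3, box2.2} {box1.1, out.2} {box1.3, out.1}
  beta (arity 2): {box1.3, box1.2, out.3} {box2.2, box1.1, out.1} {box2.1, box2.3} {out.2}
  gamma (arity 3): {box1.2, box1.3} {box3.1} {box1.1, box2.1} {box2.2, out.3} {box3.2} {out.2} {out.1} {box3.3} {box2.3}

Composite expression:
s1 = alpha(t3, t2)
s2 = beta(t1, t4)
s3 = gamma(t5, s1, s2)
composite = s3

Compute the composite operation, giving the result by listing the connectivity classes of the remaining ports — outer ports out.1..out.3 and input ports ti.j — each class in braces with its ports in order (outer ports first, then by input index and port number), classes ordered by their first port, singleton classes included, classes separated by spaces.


Treat the ports identified at gamma as solder joints: merge, then drop.
composing alpha on (t3, t2), with out.j its own outer ports: {out.1, t3.3} {out.2, t3.1} {out.3, t2.1, t3.2} {t2.2, t2.3}
composing beta on (t1, t4), with out.j its own outer ports: {out.1, t1.1, t4.2} {out.2} {out.3, t1.2, t1.3} {t4.1, t4.3}
composing gamma on (t5, t3, t2, t1, t4), with out.j its own outer ports: {out.1} {out.2} {out.3, t3.1} {t1.1, t4.2} {t1.2, t1.3} {t2.1, t3.2} {t2.2, t2.3} {t3.3, t5.1} {t4.1, t4.3} {t5.2, t5.3}

{out.1} {out.2} {out.3, t3.1} {t1.1, t4.2} {t1.2, t1.3} {t2.1, t3.2} {t2.2, t2.3} {t3.3, t5.1} {t4.1, t4.3} {t5.2, t5.3}


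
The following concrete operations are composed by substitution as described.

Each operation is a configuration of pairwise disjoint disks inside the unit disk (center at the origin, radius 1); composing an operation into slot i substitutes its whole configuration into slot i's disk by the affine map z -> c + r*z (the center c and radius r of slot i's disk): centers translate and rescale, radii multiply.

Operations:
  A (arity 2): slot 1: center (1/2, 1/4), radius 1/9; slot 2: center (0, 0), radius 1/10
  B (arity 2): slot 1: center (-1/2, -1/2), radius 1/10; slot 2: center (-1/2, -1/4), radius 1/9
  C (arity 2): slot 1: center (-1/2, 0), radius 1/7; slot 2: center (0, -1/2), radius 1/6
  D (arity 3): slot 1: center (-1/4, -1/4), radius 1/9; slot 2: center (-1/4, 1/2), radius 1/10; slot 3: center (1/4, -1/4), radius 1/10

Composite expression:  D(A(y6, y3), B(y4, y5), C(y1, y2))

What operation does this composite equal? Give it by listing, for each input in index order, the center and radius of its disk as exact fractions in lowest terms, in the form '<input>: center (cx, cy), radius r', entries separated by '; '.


y1: center (1/5, -1/4), radius 1/70; y2: center (1/4, -3/10), radius 1/60; y3: center (-1/4, -1/4), radius 1/90; y4: center (-3/10, 9/20), radius 1/100; y5: center (-3/10, 19/40), radius 1/90; y6: center (-7/36, -2/9), radius 1/81

Each y-disk chains the slot maps above it in D; radii multiply.
input y6: applying the 2 nested substitutions gives center (-7/36, -2/9), radius 1/81
input y3: applying the 2 nested substitutions gives center (-1/4, -1/4), radius 1/90
input y4: applying the 2 nested substitutions gives center (-3/10, 9/20), radius 1/100
input y5: applying the 2 nested substitutions gives center (-3/10, 19/40), radius 1/90
input y1: applying the 2 nested substitutions gives center (1/5, -1/4), radius 1/70
input y2: applying the 2 nested substitutions gives center (1/4, -3/10), radius 1/60


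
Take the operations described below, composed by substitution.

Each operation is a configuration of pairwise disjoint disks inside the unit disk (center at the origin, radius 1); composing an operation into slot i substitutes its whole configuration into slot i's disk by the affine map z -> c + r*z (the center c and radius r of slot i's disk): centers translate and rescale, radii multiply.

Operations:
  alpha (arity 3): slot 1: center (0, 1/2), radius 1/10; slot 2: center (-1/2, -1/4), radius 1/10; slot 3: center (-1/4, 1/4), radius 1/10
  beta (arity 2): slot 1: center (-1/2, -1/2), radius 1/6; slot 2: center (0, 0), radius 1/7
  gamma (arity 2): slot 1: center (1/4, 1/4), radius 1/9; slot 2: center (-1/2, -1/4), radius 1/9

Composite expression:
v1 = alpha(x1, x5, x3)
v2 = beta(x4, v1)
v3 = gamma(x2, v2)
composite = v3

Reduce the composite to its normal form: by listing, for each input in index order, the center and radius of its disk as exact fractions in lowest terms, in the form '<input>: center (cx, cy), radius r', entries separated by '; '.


x1: center (-1/2, -61/252), radius 1/630; x2: center (1/4, 1/4), radius 1/9; x3: center (-127/252, -31/126), radius 1/630; x4: center (-5/9, -11/36), radius 1/54; x5: center (-32/63, -16/63), radius 1/630

Only the slot chain above each x matters under gamma; compose those maps.
input x2: applying the 1 nested substitution gives center (1/4, 1/4), radius 1/9
input x4: applying the 2 nested substitutions gives center (-5/9, -11/36), radius 1/54
input x1: applying the 3 nested substitutions gives center (-1/2, -61/252), radius 1/630
input x5: applying the 3 nested substitutions gives center (-32/63, -16/63), radius 1/630
input x3: applying the 3 nested substitutions gives center (-127/252, -31/126), radius 1/630


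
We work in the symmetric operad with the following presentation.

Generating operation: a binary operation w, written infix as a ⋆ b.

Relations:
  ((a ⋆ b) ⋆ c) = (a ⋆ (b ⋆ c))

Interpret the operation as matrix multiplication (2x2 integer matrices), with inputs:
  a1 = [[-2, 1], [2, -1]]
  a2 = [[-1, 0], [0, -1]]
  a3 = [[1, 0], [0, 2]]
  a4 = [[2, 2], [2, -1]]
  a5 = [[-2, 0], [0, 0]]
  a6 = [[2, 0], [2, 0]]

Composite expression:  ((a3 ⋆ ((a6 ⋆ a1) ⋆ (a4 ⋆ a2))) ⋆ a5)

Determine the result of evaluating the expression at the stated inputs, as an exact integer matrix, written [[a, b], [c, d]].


[[-8, 0], [-16, 0]]


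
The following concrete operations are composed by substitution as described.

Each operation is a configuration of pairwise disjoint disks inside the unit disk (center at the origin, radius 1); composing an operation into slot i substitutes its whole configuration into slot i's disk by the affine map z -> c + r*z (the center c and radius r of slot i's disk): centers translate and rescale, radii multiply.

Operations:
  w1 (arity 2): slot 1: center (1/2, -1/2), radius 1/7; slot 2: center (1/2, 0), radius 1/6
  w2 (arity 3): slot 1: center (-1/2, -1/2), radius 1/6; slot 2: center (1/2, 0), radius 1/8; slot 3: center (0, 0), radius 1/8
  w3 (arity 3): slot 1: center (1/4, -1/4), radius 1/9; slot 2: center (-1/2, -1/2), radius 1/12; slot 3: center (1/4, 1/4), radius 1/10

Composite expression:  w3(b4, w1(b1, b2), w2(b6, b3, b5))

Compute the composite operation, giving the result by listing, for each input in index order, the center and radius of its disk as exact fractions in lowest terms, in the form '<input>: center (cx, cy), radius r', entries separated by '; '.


Each b-disk chains the slot maps above it in w3; radii multiply.
for b4, the 1-step affine chain lands on center (1/4, -1/4), radius 1/9
for b1, the 2-step affine chain lands on center (-11/24, -13/24), radius 1/84
for b2, the 2-step affine chain lands on center (-11/24, -1/2), radius 1/72
for b6, the 2-step affine chain lands on center (1/5, 1/5), radius 1/60
for b3, the 2-step affine chain lands on center (3/10, 1/4), radius 1/80
for b5, the 2-step affine chain lands on center (1/4, 1/4), radius 1/80

b1: center (-11/24, -13/24), radius 1/84; b2: center (-11/24, -1/2), radius 1/72; b3: center (3/10, 1/4), radius 1/80; b4: center (1/4, -1/4), radius 1/9; b5: center (1/4, 1/4), radius 1/80; b6: center (1/5, 1/5), radius 1/60


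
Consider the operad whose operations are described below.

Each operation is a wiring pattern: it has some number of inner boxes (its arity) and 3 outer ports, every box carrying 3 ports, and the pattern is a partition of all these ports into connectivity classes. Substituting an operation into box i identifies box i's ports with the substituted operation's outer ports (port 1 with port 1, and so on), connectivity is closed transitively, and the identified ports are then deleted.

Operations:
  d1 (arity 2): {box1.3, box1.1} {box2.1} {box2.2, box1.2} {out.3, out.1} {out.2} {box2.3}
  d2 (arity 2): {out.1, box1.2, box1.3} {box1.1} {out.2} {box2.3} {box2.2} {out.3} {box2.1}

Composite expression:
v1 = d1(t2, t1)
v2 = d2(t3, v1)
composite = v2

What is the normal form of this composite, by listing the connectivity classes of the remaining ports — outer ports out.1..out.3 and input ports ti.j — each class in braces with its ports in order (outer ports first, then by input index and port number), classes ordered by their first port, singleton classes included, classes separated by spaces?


{out.1, t3.2, t3.3} {out.2} {out.3} {t1.1} {t1.2, t2.2} {t1.3} {t2.1, t2.3} {t3.1}

Substituting into d2 glues patterns; closure does the rest.
composing d1 on (t2, t1), with out.j its own outer ports: {out.1, out.3} {out.2} {t1.1} {t1.2, t2.2} {t1.3} {t2.1, t2.3}
composing d2 on (t3, t2, t1), with out.j its own outer ports: {out.1, t3.2, t3.3} {out.2} {out.3} {t1.1} {t1.2, t2.2} {t1.3} {t2.1, t2.3} {t3.1}


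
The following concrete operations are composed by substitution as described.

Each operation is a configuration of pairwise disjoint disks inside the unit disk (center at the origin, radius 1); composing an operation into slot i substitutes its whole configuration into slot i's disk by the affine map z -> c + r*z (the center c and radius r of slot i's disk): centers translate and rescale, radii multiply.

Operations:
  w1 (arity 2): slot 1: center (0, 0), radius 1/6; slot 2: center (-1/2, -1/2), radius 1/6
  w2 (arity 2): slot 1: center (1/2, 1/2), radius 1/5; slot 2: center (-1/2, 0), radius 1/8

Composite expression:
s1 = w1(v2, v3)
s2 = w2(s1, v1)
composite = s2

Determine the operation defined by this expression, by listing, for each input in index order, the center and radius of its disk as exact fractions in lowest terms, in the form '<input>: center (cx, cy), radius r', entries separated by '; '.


v1: center (-1/2, 0), radius 1/8; v2: center (1/2, 1/2), radius 1/30; v3: center (2/5, 2/5), radius 1/30

Below w2, radii multiply path by path; the v-disk centers shift.
input v2: applying the 2 nested substitutions gives center (1/2, 1/2), radius 1/30
input v3: applying the 2 nested substitutions gives center (2/5, 2/5), radius 1/30
input v1: applying the 1 nested substitution gives center (-1/2, 0), radius 1/8


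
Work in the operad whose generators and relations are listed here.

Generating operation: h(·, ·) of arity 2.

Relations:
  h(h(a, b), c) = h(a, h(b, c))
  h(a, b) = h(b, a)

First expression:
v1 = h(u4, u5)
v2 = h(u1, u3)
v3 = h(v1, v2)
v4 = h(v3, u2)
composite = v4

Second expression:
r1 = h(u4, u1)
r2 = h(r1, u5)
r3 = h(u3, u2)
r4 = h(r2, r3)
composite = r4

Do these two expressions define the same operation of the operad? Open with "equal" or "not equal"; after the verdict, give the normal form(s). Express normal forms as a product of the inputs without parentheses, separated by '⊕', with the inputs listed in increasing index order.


equal; the common form is u1 ⊕ u2 ⊕ u3 ⊕ u4 ⊕ u5

The first expression reduces to u1 ⊕ u2 ⊕ u3 ⊕ u4 ⊕ u5
The second expression reduces to u1 ⊕ u2 ⊕ u3 ⊕ u4 ⊕ u5
Same normal form: equal.


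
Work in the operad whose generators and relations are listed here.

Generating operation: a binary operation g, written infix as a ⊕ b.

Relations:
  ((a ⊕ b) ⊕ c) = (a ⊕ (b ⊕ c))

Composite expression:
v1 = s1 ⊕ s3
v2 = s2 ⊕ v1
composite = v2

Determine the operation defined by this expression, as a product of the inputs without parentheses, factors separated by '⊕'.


s2 ⊕ s1 ⊕ s3


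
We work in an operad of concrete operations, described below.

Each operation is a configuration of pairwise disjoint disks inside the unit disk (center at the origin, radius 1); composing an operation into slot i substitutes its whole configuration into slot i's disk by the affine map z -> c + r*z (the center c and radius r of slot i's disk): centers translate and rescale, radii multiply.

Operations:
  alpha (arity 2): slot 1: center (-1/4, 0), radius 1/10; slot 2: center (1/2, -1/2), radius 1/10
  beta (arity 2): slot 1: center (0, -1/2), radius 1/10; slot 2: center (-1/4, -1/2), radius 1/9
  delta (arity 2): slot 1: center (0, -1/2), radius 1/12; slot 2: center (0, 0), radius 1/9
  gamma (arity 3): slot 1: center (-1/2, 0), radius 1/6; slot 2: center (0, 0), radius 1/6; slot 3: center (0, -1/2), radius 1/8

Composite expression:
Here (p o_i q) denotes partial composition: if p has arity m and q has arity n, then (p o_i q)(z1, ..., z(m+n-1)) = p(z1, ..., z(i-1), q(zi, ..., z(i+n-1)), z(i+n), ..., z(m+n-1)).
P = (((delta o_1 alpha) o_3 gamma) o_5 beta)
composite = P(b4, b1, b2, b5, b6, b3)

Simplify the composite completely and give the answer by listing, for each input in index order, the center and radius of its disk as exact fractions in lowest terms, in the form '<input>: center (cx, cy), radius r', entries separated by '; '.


b1: center (1/24, -13/24), radius 1/120; b2: center (-1/18, 0), radius 1/54; b3: center (-1/288, -1/16), radius 1/648; b4: center (-1/48, -1/2), radius 1/120; b5: center (0, 0), radius 1/54; b6: center (0, -1/16), radius 1/720

Each b-disk chains the slot maps above it in delta; radii multiply.
for b4, the 2-step affine chain lands on center (-1/48, -1/2), radius 1/120
for b1, the 2-step affine chain lands on center (1/24, -13/24), radius 1/120
for b2, the 2-step affine chain lands on center (-1/18, 0), radius 1/54
for b5, the 2-step affine chain lands on center (0, 0), radius 1/54
for b6, the 3-step affine chain lands on center (0, -1/16), radius 1/720
for b3, the 3-step affine chain lands on center (-1/288, -1/16), radius 1/648


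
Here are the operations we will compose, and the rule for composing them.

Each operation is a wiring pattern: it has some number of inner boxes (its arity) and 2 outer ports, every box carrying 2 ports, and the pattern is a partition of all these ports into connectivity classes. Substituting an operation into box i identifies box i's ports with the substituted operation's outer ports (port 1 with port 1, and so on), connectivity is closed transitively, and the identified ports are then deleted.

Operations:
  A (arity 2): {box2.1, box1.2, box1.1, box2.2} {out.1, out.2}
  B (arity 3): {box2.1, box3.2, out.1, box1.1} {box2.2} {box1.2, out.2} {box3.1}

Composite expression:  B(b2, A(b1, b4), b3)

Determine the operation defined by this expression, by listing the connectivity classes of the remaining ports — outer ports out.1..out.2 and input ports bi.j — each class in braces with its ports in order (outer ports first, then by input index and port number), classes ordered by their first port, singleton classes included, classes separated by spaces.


Two ports join when wires chain via B-identified ports.
after A, the pattern on (b1, b4) reads {out.1, out.2} {b1.1, b1.2, b4.1, b4.2} (out.j = its outer ports)
after B, the pattern on (b2, b1, b4, b3) reads {out.1, b2.1, b3.2} {out.2, b2.2} {b1.1, b1.2, b4.1, b4.2} {b3.1} (out.j = its outer ports)

{out.1, b2.1, b3.2} {out.2, b2.2} {b1.1, b1.2, b4.1, b4.2} {b3.1}


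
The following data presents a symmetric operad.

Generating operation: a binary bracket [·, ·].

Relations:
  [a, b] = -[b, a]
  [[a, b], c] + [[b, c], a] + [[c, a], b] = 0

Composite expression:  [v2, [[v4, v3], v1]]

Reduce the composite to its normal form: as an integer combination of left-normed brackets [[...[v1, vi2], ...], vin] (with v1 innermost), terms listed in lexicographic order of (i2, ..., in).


-[[[v1, v3], v4], v2] + [[[v1, v4], v3], v2]

Expand each bracket as ab - ba; the v1-initial words give the coefficients.
Composite bracket: [v2, [[v4, v3], v1]]
The bracket unfolds into 8 signed words via [a, b] = ab - ba (2^3 = 8).
Collect the words opening with v1:
  v1v3v4v2 (sign -1) contributes -[[[v1, v3], v4], v2]
  v1v4v3v2 (sign +1) contributes +[[[v1, v4], v3], v2]


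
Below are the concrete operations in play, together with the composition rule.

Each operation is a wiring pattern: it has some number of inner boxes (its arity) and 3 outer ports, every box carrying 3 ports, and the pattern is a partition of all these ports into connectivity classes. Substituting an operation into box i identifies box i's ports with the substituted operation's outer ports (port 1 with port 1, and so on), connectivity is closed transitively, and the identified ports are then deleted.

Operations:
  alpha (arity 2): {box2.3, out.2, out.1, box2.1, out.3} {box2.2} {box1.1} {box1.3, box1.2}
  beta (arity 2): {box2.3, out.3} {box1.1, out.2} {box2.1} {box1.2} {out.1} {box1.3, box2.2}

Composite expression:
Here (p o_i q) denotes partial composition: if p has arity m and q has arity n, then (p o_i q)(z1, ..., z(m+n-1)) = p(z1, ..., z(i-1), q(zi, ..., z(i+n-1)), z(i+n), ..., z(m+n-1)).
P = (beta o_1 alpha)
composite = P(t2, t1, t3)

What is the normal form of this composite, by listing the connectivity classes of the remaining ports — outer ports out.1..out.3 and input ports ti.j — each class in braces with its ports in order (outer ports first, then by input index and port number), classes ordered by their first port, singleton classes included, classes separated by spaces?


{out.1} {out.2, t1.1, t1.3, t3.2} {out.3, t3.3} {t1.2} {t2.1} {t2.2, t2.3} {t3.1}


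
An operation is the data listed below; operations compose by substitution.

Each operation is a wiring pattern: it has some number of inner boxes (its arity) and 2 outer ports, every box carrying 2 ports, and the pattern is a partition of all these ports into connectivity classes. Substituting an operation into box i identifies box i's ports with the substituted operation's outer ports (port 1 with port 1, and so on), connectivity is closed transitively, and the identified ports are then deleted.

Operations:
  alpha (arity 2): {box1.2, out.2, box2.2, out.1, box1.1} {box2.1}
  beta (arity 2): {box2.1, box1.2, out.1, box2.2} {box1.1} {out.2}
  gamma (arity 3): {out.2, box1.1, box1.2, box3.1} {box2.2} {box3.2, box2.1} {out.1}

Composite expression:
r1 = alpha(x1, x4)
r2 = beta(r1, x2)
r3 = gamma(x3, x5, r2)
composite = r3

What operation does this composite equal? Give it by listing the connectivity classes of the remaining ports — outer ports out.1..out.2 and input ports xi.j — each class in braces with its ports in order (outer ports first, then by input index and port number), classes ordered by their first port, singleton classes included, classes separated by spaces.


{out.1} {out.2, x1.1, x1.2, x2.1, x2.2, x3.1, x3.2, x4.2} {x4.1} {x5.1} {x5.2}

Two ports join when wires chain via gamma-identified ports.
alpha over (x1, x4) gives {out.1, out.2, x1.1, x1.2, x4.2} {x4.1}, out.j being that stage's outer ports
beta over (x1, x4, x2) gives {out.1, x1.1, x1.2, x2.1, x2.2, x4.2} {out.2} {x4.1}, out.j being that stage's outer ports
gamma over (x3, x5, x1, x4, x2) gives {out.1} {out.2, x1.1, x1.2, x2.1, x2.2, x3.1, x3.2, x4.2} {x4.1} {x5.1} {x5.2}, out.j being that stage's outer ports


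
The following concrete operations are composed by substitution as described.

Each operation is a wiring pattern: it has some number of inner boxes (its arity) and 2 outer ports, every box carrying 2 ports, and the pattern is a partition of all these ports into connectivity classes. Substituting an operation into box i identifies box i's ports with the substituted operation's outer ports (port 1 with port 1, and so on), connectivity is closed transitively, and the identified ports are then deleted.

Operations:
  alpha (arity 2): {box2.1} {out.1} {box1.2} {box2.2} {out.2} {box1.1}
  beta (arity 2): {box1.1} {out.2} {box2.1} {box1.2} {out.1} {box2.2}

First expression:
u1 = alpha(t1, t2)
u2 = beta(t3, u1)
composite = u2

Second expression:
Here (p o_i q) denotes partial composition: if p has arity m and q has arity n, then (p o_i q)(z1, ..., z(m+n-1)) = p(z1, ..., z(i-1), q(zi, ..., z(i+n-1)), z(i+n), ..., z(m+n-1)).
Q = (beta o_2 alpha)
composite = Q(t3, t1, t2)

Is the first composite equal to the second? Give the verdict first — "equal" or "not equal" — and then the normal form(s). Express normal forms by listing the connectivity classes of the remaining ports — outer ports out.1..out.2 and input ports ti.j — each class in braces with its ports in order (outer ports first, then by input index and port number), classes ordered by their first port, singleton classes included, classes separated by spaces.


equal: each reduces to {out.1} {out.2} {t1.1} {t1.2} {t2.1} {t2.2} {t3.1} {t3.2}

Normal form of the first expression: {out.1} {out.2} {t1.1} {t1.2} {t2.1} {t2.2} {t3.1} {t3.2}
Normal form of the second expression: {out.1} {out.2} {t1.1} {t1.2} {t2.1} {t2.2} {t3.1} {t3.2}
Same normal form: equal.


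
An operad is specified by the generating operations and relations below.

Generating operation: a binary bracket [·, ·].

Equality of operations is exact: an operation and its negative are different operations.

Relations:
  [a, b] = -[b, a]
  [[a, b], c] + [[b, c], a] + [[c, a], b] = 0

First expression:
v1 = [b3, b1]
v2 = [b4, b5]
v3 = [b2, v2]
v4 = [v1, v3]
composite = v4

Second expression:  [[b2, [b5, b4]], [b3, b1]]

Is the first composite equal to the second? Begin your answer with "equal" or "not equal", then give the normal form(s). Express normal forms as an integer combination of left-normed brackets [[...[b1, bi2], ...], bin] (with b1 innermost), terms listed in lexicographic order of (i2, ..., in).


equal — both sides give -[[[[b1, b3], b2], b4], b5] + [[[[b1, b3], b2], b5], b4] + [[[[b1, b3], b4], b5], b2] - [[[[b1, b3], b5], b4], b2]

Normal form of the first expression: -[[[[b1, b3], b2], b4], b5] + [[[[b1, b3], b2], b5], b4] + [[[[b1, b3], b4], b5], b2] - [[[[b1, b3], b5], b4], b2]
Normal form of the second expression: -[[[[b1, b3], b2], b4], b5] + [[[[b1, b3], b2], b5], b4] + [[[[b1, b3], b4], b5], b2] - [[[[b1, b3], b5], b4], b2]
Same normal form: equal.


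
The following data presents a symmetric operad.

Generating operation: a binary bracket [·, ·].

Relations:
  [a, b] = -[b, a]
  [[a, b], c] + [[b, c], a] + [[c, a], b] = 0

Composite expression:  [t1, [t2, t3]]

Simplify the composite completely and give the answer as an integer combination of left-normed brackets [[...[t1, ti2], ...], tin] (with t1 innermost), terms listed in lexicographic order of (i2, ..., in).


[[t1, t2], t3] - [[t1, t3], t2]

Antisymmetry and Jacobi reduce to t1-anchored left-normed brackets.
Composite bracket: [t1, [t2, t3]]
Under [a, b] = ab - ba we get 4 signed associative words (2^2 = 4).
The t1-initial words carry the normal form:
  sign of t1t2t3 is +1, so it contributes +[[t1, t2], t3]
  sign of t1t3t2 is -1, so it contributes -[[t1, t3], t2]


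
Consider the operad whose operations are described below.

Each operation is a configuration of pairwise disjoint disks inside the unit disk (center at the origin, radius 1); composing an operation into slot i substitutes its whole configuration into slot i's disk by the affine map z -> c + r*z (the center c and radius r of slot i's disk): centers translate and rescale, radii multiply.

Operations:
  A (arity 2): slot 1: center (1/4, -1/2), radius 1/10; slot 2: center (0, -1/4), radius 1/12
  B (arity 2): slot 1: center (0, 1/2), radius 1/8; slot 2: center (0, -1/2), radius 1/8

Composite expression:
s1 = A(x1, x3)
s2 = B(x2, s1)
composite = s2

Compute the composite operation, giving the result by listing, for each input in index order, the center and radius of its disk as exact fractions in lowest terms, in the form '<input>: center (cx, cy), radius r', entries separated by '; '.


Affine substitution under B: radii multiply and x-centers shift.
for x2, the 1-step affine chain lands on center (0, 1/2), radius 1/8
for x1, the 2-step affine chain lands on center (1/32, -9/16), radius 1/80
for x3, the 2-step affine chain lands on center (0, -17/32), radius 1/96

x1: center (1/32, -9/16), radius 1/80; x2: center (0, 1/2), radius 1/8; x3: center (0, -17/32), radius 1/96


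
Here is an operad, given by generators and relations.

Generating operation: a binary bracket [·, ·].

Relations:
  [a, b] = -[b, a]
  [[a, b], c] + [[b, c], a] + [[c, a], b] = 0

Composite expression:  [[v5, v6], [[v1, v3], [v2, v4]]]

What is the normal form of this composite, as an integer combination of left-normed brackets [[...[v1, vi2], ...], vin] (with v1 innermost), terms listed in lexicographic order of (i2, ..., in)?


A multilinear Lie element is pinned by v1-initial words (v1 innermost).
Composite bracket: [[v5, v6], [[v1, v3], [v2, v4]]]
Expanding via [a, b] = ab - ba: 32 signed words (2^5 = 32).
Collect the words opening with v1:
  word v1v3v2v4v5v6 has sign -1, contributing -[[[[[v1, v3], v2], v4], v5], v6]
  word v1v3v2v4v6v5 has sign +1, contributing +[[[[[v1, v3], v2], v4], v6], v5]
  word v1v3v4v2v5v6 has sign +1, contributing +[[[[[v1, v3], v4], v2], v5], v6]
  word v1v3v4v2v6v5 has sign -1, contributing -[[[[[v1, v3], v4], v2], v6], v5]

-[[[[[v1, v3], v2], v4], v5], v6] + [[[[[v1, v3], v2], v4], v6], v5] + [[[[[v1, v3], v4], v2], v5], v6] - [[[[[v1, v3], v4], v2], v6], v5]


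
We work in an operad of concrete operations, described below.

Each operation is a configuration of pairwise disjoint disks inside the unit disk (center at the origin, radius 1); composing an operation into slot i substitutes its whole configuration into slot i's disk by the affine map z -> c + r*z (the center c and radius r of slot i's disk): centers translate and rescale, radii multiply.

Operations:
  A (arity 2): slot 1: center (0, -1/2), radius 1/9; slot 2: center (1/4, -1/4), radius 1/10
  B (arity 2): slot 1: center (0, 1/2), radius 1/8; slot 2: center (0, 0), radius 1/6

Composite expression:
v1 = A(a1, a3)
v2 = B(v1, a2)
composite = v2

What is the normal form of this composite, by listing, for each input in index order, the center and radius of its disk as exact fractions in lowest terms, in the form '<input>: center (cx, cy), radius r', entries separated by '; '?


Nesting under B composes maps z -> c + r*z down each a-path.
input a1: composing its 2 substitution steps yields center (0, 7/16), radius 1/72
input a3: composing its 2 substitution steps yields center (1/32, 15/32), radius 1/80
input a2: composing its 1 substitution step yields center (0, 0), radius 1/6

a1: center (0, 7/16), radius 1/72; a2: center (0, 0), radius 1/6; a3: center (1/32, 15/32), radius 1/80


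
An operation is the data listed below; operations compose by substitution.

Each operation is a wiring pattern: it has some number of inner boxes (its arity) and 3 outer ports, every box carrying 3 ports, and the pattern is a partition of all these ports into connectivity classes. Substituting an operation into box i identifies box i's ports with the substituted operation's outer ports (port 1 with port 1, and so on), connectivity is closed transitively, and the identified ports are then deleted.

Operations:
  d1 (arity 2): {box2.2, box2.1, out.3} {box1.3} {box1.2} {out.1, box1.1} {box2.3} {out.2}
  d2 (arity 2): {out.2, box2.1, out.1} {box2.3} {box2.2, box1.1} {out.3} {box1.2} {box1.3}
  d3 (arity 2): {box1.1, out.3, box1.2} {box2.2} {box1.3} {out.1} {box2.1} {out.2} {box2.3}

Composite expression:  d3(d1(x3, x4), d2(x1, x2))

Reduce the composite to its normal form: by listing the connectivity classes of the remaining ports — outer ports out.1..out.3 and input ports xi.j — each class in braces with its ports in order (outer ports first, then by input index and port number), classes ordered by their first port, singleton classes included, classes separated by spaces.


{out.1} {out.2} {out.3, x3.1} {x1.1, x2.2} {x1.2} {x1.3} {x2.1} {x2.3} {x3.2} {x3.3} {x4.1, x4.2} {x4.3}


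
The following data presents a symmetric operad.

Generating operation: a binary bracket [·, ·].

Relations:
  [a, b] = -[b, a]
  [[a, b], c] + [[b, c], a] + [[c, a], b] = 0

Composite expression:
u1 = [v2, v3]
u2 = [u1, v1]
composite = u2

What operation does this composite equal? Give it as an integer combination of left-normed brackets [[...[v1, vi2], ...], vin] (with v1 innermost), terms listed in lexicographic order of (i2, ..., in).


-[[v1, v2], v3] + [[v1, v3], v2]

A multilinear Lie element is pinned by v1-initial words (v1 innermost).
Composite bracket: [[v2, v3], v1]
Each bracket splits as ab - ba, giving 4 signed words (2^2 = 4).
Words beginning with v1 determine it all:
  v1v2v3 appears with sign -1, giving the term -[[v1, v2], v3]
  v1v3v2 appears with sign +1, giving the term +[[v1, v3], v2]


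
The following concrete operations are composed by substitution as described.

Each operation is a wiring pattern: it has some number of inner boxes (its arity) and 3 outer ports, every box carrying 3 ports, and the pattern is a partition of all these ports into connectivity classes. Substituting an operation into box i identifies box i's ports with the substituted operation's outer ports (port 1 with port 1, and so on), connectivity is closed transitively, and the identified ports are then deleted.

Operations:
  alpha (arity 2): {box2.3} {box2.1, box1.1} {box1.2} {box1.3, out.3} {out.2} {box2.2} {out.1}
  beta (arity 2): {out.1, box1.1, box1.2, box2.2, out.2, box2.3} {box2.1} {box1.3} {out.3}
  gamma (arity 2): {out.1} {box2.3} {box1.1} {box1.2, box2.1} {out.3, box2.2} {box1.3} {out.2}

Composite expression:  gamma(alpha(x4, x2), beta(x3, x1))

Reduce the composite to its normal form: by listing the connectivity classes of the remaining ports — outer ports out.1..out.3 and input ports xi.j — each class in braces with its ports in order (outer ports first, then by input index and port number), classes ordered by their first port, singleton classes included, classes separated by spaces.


After gluing at gamma, chains via deleted ports link the x-ports.
through alpha, on inputs (x4, x2): {out.1} {out.2} {out.3, x4.3} {x2.1, x4.1} {x2.2} {x2.3} {x4.2} (out.j = stage outer ports)
through beta, on inputs (x3, x1): {out.1, out.2, x1.2, x1.3, x3.1, x3.2} {out.3} {x1.1} {x3.3} (out.j = stage outer ports)
through gamma, on inputs (x4, x2, x3, x1): {out.1} {out.2} {out.3, x1.2, x1.3, x3.1, x3.2} {x1.1} {x2.1, x4.1} {x2.2} {x2.3} {x3.3} {x4.2} {x4.3} (out.j = stage outer ports)

{out.1} {out.2} {out.3, x1.2, x1.3, x3.1, x3.2} {x1.1} {x2.1, x4.1} {x2.2} {x2.3} {x3.3} {x4.2} {x4.3}
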